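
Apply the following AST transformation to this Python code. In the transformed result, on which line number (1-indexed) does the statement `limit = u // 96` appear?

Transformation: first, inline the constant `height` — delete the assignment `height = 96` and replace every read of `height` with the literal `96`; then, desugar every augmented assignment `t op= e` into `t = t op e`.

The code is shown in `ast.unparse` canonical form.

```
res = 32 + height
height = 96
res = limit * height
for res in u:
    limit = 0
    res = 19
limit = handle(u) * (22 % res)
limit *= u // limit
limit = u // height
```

8

Transformed code:
res = 32 + 96
res = limit * 96
for res in u:
    limit = 0
    res = 19
limit = handle(u) * (22 % res)
limit = limit * (u // limit)
limit = u // 96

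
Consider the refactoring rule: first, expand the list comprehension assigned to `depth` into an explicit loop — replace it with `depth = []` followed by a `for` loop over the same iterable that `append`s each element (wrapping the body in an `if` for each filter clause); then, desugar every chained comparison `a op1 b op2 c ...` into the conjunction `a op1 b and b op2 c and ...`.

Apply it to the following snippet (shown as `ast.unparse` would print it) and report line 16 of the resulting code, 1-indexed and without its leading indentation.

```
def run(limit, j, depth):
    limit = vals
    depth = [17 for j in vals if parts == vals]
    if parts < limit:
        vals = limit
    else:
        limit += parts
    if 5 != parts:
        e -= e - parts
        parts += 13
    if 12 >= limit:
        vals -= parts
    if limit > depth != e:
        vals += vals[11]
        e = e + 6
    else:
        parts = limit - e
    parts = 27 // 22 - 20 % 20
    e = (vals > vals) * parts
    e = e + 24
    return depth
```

Transformed code:
def run(limit, j, depth):
    limit = vals
    depth = []
    for j in vals:
        if parts == vals:
            depth.append(17)
    if parts < limit:
        vals = limit
    else:
        limit += parts
    if 5 != parts:
        e -= e - parts
        parts += 13
    if 12 >= limit:
        vals -= parts
    if limit > depth and depth != e:
        vals += vals[11]
        e = e + 6
    else:
        parts = limit - e
    parts = 27 // 22 - 20 % 20
    e = (vals > vals) * parts
    e = e + 24
    return depth

if limit > depth and depth != e:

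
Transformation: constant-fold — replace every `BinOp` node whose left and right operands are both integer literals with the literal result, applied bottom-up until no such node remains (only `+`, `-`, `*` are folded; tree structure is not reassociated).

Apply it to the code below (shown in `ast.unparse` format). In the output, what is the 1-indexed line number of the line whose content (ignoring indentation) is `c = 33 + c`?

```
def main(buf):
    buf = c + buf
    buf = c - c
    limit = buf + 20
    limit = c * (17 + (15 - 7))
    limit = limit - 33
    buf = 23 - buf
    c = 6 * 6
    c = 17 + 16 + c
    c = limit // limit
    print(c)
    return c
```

9

Transformed code:
def main(buf):
    buf = c + buf
    buf = c - c
    limit = buf + 20
    limit = c * 25
    limit = limit - 33
    buf = 23 - buf
    c = 36
    c = 33 + c
    c = limit // limit
    print(c)
    return c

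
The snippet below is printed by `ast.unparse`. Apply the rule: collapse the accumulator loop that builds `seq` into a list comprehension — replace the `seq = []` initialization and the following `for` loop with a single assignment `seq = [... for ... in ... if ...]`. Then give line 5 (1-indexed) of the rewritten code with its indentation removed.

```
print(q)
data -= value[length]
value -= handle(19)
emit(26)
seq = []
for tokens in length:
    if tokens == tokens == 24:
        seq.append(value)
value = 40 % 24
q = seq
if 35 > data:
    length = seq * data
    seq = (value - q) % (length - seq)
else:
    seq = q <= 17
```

seq = [value for tokens in length if tokens == tokens == 24]

Transformed code:
print(q)
data -= value[length]
value -= handle(19)
emit(26)
seq = [value for tokens in length if tokens == tokens == 24]
value = 40 % 24
q = seq
if 35 > data:
    length = seq * data
    seq = (value - q) % (length - seq)
else:
    seq = q <= 17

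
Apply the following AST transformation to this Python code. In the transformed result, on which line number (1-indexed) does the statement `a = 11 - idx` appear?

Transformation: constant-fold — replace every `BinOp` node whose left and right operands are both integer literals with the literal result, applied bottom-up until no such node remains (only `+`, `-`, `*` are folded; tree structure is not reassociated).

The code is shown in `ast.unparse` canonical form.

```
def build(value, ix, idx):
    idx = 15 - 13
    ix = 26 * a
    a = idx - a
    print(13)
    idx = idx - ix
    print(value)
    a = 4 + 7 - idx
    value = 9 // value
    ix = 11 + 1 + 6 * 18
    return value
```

8

Transformed code:
def build(value, ix, idx):
    idx = 2
    ix = 26 * a
    a = idx - a
    print(13)
    idx = idx - ix
    print(value)
    a = 11 - idx
    value = 9 // value
    ix = 120
    return value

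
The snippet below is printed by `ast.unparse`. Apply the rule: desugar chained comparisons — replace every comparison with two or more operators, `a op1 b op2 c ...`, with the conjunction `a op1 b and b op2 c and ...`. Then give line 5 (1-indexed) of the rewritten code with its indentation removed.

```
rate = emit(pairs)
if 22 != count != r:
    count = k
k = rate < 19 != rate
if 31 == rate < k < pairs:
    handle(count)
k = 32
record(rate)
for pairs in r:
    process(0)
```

Transformed code:
rate = emit(pairs)
if 22 != count and count != r:
    count = k
k = rate < 19 and 19 != rate
if 31 == rate and rate < k and (k < pairs):
    handle(count)
k = 32
record(rate)
for pairs in r:
    process(0)

if 31 == rate and rate < k and (k < pairs):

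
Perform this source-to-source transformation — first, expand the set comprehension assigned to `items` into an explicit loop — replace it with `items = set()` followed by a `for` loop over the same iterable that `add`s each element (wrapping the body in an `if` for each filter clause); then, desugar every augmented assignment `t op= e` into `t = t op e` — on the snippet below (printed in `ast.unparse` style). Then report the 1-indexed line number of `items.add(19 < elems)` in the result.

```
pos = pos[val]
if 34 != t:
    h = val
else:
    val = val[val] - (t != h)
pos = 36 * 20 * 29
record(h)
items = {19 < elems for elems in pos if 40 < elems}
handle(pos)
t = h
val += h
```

Transformed code:
pos = pos[val]
if 34 != t:
    h = val
else:
    val = val[val] - (t != h)
pos = 36 * 20 * 29
record(h)
items = set()
for elems in pos:
    if 40 < elems:
        items.add(19 < elems)
handle(pos)
t = h
val = val + h

11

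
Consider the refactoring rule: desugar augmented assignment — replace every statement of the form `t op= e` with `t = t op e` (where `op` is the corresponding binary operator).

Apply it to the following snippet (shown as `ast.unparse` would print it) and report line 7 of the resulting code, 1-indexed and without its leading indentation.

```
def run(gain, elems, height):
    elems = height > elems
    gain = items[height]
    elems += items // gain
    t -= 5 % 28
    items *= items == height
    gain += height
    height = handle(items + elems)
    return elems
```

Transformed code:
def run(gain, elems, height):
    elems = height > elems
    gain = items[height]
    elems = elems + items // gain
    t = t - 5 % 28
    items = items * (items == height)
    gain = gain + height
    height = handle(items + elems)
    return elems

gain = gain + height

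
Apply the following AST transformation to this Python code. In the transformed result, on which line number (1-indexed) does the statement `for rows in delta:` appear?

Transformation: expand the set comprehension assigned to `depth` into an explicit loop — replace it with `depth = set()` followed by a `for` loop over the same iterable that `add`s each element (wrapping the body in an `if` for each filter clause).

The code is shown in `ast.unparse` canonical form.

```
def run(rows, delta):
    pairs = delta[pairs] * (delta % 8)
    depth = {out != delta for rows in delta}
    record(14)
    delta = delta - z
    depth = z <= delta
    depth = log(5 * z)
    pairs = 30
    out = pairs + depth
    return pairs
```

4

Transformed code:
def run(rows, delta):
    pairs = delta[pairs] * (delta % 8)
    depth = set()
    for rows in delta:
        depth.add(out != delta)
    record(14)
    delta = delta - z
    depth = z <= delta
    depth = log(5 * z)
    pairs = 30
    out = pairs + depth
    return pairs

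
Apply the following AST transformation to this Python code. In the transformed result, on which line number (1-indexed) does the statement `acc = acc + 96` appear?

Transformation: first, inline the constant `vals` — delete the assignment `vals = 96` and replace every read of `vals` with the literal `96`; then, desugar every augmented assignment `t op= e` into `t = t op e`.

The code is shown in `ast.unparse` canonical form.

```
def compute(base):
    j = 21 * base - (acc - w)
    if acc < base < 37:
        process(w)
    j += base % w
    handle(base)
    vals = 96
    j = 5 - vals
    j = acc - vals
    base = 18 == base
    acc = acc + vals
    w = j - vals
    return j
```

10

Transformed code:
def compute(base):
    j = 21 * base - (acc - w)
    if acc < base < 37:
        process(w)
    j = j + base % w
    handle(base)
    j = 5 - 96
    j = acc - 96
    base = 18 == base
    acc = acc + 96
    w = j - 96
    return j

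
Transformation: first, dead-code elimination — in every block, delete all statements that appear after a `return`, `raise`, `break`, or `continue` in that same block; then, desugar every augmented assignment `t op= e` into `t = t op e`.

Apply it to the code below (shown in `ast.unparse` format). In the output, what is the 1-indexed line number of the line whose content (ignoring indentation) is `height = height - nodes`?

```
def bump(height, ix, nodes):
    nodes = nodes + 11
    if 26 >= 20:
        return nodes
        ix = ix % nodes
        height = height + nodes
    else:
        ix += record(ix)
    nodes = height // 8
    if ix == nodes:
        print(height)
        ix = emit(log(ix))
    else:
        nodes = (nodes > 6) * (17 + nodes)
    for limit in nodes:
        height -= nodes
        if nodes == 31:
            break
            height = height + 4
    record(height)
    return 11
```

14

Transformed code:
def bump(height, ix, nodes):
    nodes = nodes + 11
    if 26 >= 20:
        return nodes
    else:
        ix = ix + record(ix)
    nodes = height // 8
    if ix == nodes:
        print(height)
        ix = emit(log(ix))
    else:
        nodes = (nodes > 6) * (17 + nodes)
    for limit in nodes:
        height = height - nodes
        if nodes == 31:
            break
    record(height)
    return 11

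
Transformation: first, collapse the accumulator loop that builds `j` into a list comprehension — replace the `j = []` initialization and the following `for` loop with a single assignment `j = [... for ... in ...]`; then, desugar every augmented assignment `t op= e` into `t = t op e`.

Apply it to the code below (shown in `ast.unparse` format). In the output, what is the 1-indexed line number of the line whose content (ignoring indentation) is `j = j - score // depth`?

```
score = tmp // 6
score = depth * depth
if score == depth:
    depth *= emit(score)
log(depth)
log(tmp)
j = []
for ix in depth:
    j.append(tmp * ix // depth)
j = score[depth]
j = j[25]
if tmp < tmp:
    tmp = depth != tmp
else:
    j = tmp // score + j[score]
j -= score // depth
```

14

Transformed code:
score = tmp // 6
score = depth * depth
if score == depth:
    depth = depth * emit(score)
log(depth)
log(tmp)
j = [tmp * ix // depth for ix in depth]
j = score[depth]
j = j[25]
if tmp < tmp:
    tmp = depth != tmp
else:
    j = tmp // score + j[score]
j = j - score // depth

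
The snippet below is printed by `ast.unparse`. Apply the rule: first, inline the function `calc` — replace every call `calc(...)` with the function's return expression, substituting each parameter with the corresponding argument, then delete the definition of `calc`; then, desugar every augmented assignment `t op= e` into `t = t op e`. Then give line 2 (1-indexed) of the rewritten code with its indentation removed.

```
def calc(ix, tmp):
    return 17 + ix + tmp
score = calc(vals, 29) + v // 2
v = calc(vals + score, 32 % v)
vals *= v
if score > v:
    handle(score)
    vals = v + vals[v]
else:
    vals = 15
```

v = 17 + (vals + score) + 32 % v

Transformed code:
score = 17 + vals + 29 + v // 2
v = 17 + (vals + score) + 32 % v
vals = vals * v
if score > v:
    handle(score)
    vals = v + vals[v]
else:
    vals = 15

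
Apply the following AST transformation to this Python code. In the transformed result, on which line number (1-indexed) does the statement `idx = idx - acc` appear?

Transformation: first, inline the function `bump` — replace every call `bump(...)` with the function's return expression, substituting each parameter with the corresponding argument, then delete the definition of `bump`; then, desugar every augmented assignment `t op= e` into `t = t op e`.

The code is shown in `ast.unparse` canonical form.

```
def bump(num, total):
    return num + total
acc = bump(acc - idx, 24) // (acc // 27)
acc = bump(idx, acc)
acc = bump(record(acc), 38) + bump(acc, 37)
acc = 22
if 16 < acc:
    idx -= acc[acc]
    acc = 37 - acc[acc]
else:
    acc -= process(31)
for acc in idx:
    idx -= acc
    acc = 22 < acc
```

Transformed code:
acc = (acc - idx + 24) // (acc // 27)
acc = idx + acc
acc = record(acc) + 38 + (acc + 37)
acc = 22
if 16 < acc:
    idx = idx - acc[acc]
    acc = 37 - acc[acc]
else:
    acc = acc - process(31)
for acc in idx:
    idx = idx - acc
    acc = 22 < acc

11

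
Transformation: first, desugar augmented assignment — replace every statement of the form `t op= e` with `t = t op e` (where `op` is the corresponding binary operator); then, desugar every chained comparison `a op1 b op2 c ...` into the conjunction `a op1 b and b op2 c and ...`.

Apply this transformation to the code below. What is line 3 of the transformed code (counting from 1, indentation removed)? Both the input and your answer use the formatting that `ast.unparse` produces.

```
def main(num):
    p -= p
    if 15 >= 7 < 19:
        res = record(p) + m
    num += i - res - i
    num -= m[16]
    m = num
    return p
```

if 15 >= 7 and 7 < 19:

Transformed code:
def main(num):
    p = p - p
    if 15 >= 7 and 7 < 19:
        res = record(p) + m
    num = num + (i - res - i)
    num = num - m[16]
    m = num
    return p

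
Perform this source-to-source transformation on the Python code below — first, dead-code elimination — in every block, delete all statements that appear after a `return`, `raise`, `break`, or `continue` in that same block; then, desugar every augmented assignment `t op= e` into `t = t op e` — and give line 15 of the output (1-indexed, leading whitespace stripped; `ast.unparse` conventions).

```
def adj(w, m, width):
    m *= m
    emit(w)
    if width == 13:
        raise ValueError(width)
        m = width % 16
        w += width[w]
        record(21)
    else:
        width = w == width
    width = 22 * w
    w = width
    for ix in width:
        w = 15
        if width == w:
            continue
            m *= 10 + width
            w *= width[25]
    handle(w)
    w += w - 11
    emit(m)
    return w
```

w = w + (w - 11)

Transformed code:
def adj(w, m, width):
    m = m * m
    emit(w)
    if width == 13:
        raise ValueError(width)
    else:
        width = w == width
    width = 22 * w
    w = width
    for ix in width:
        w = 15
        if width == w:
            continue
    handle(w)
    w = w + (w - 11)
    emit(m)
    return w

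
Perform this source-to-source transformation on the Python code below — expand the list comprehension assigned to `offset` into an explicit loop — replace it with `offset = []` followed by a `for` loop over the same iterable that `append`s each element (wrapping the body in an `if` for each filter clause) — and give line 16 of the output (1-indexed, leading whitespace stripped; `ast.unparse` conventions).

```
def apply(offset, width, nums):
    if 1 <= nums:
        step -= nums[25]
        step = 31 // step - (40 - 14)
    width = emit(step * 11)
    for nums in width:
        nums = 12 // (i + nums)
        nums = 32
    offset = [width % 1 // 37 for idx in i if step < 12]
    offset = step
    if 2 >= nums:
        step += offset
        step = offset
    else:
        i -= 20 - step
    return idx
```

Transformed code:
def apply(offset, width, nums):
    if 1 <= nums:
        step -= nums[25]
        step = 31 // step - (40 - 14)
    width = emit(step * 11)
    for nums in width:
        nums = 12 // (i + nums)
        nums = 32
    offset = []
    for idx in i:
        if step < 12:
            offset.append(width % 1 // 37)
    offset = step
    if 2 >= nums:
        step += offset
        step = offset
    else:
        i -= 20 - step
    return idx

step = offset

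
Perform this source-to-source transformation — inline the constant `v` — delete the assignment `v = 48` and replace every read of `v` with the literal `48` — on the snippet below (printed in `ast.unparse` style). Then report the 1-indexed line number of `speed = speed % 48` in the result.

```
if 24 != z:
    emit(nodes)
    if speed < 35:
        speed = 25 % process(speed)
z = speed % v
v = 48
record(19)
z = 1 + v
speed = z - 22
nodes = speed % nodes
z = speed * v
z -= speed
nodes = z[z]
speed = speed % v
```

Transformed code:
if 24 != z:
    emit(nodes)
    if speed < 35:
        speed = 25 % process(speed)
z = speed % 48
record(19)
z = 1 + 48
speed = z - 22
nodes = speed % nodes
z = speed * 48
z -= speed
nodes = z[z]
speed = speed % 48

13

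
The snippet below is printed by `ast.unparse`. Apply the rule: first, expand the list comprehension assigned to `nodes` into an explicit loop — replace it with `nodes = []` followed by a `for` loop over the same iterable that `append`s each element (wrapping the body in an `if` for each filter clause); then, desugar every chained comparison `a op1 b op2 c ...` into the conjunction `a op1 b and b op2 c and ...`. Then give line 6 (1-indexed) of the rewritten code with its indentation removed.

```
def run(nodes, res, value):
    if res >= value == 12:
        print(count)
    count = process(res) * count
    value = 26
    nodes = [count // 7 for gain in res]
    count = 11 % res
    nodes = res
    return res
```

Transformed code:
def run(nodes, res, value):
    if res >= value and value == 12:
        print(count)
    count = process(res) * count
    value = 26
    nodes = []
    for gain in res:
        nodes.append(count // 7)
    count = 11 % res
    nodes = res
    return res

nodes = []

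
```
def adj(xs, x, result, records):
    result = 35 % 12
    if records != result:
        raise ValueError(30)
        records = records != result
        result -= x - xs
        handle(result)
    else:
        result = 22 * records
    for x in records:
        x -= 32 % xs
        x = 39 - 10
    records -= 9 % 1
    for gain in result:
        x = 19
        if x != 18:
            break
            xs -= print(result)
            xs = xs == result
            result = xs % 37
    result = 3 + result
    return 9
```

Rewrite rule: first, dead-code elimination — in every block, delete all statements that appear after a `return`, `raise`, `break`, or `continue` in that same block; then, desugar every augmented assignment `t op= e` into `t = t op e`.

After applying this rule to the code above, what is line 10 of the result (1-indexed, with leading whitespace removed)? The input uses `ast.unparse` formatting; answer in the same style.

Transformed code:
def adj(xs, x, result, records):
    result = 35 % 12
    if records != result:
        raise ValueError(30)
    else:
        result = 22 * records
    for x in records:
        x = x - 32 % xs
        x = 39 - 10
    records = records - 9 % 1
    for gain in result:
        x = 19
        if x != 18:
            break
    result = 3 + result
    return 9

records = records - 9 % 1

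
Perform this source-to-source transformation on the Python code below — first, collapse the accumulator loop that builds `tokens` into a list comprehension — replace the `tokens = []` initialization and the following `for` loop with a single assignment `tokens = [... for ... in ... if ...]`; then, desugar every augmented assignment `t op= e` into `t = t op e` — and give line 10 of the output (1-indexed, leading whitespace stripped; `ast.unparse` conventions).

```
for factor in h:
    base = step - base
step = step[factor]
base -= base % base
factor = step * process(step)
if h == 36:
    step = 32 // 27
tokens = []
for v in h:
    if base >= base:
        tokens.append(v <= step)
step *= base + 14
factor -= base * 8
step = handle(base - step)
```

factor = factor - base * 8

Transformed code:
for factor in h:
    base = step - base
step = step[factor]
base = base - base % base
factor = step * process(step)
if h == 36:
    step = 32 // 27
tokens = [v <= step for v in h if base >= base]
step = step * (base + 14)
factor = factor - base * 8
step = handle(base - step)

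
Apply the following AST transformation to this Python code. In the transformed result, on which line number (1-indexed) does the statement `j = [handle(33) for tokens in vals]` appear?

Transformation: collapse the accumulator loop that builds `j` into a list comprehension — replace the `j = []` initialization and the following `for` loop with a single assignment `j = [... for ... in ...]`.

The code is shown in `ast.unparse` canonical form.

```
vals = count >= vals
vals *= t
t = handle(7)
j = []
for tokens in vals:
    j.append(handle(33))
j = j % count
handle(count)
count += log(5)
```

4

Transformed code:
vals = count >= vals
vals *= t
t = handle(7)
j = [handle(33) for tokens in vals]
j = j % count
handle(count)
count += log(5)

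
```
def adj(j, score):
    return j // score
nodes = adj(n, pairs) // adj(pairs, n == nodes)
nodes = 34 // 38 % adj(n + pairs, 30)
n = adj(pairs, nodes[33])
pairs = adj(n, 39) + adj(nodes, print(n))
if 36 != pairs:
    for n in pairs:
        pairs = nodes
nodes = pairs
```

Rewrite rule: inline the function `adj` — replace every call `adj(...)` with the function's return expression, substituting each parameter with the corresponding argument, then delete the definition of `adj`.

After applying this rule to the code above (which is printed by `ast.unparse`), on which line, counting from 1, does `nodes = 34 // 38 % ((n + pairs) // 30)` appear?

2

Transformed code:
nodes = n // pairs // (pairs // (n == nodes))
nodes = 34 // 38 % ((n + pairs) // 30)
n = pairs // nodes[33]
pairs = n // 39 + nodes // print(n)
if 36 != pairs:
    for n in pairs:
        pairs = nodes
nodes = pairs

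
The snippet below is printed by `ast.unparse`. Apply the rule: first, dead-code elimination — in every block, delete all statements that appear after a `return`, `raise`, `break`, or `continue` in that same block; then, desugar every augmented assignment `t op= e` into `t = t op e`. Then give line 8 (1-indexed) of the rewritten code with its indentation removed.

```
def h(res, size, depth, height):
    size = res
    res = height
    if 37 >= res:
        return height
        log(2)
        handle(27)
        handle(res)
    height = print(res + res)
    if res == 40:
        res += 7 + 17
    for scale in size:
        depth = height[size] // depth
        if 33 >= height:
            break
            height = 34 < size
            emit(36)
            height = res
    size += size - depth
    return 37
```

Transformed code:
def h(res, size, depth, height):
    size = res
    res = height
    if 37 >= res:
        return height
    height = print(res + res)
    if res == 40:
        res = res + (7 + 17)
    for scale in size:
        depth = height[size] // depth
        if 33 >= height:
            break
    size = size + (size - depth)
    return 37

res = res + (7 + 17)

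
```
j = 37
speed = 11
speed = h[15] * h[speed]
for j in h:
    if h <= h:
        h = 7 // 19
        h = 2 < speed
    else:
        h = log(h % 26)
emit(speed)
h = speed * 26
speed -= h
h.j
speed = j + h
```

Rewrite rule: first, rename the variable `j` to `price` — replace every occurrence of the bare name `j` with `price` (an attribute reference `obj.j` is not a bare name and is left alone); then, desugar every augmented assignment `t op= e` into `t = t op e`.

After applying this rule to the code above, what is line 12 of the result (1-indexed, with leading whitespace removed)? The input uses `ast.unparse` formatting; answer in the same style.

Transformed code:
price = 37
speed = 11
speed = h[15] * h[speed]
for price in h:
    if h <= h:
        h = 7 // 19
        h = 2 < speed
    else:
        h = log(h % 26)
emit(speed)
h = speed * 26
speed = speed - h
h.j
speed = price + h

speed = speed - h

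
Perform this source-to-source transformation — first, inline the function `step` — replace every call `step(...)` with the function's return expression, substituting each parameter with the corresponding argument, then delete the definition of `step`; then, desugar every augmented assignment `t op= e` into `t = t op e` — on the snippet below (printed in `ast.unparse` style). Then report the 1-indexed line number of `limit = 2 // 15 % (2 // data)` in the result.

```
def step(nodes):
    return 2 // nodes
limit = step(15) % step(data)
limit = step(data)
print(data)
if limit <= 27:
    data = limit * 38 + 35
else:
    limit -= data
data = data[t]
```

1

Transformed code:
limit = 2 // 15 % (2 // data)
limit = 2 // data
print(data)
if limit <= 27:
    data = limit * 38 + 35
else:
    limit = limit - data
data = data[t]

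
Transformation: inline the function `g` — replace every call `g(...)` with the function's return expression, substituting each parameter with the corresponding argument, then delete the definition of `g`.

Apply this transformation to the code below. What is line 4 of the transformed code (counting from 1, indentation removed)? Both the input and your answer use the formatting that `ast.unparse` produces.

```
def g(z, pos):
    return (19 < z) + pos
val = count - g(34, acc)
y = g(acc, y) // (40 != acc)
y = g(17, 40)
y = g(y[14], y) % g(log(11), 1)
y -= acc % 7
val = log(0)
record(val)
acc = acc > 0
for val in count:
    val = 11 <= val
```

y = ((19 < y[14]) + y) % ((19 < log(11)) + 1)

Transformed code:
val = count - ((19 < 34) + acc)
y = ((19 < acc) + y) // (40 != acc)
y = (19 < 17) + 40
y = ((19 < y[14]) + y) % ((19 < log(11)) + 1)
y -= acc % 7
val = log(0)
record(val)
acc = acc > 0
for val in count:
    val = 11 <= val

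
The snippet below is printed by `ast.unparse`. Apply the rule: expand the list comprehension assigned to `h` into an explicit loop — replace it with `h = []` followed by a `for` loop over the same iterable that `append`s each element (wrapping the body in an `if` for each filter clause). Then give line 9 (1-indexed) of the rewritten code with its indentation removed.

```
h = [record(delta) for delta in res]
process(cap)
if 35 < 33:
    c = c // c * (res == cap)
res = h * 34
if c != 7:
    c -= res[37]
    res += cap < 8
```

Transformed code:
h = []
for delta in res:
    h.append(record(delta))
process(cap)
if 35 < 33:
    c = c // c * (res == cap)
res = h * 34
if c != 7:
    c -= res[37]
    res += cap < 8

c -= res[37]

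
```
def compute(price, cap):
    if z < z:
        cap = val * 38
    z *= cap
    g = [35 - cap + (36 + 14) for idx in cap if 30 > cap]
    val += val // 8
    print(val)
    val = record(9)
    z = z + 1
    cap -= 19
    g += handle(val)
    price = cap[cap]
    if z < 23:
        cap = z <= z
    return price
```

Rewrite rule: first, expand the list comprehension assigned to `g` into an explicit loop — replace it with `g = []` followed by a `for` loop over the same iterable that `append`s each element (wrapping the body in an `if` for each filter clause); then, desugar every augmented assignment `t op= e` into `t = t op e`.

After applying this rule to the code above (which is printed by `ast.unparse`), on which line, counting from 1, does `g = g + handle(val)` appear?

14

Transformed code:
def compute(price, cap):
    if z < z:
        cap = val * 38
    z = z * cap
    g = []
    for idx in cap:
        if 30 > cap:
            g.append(35 - cap + (36 + 14))
    val = val + val // 8
    print(val)
    val = record(9)
    z = z + 1
    cap = cap - 19
    g = g + handle(val)
    price = cap[cap]
    if z < 23:
        cap = z <= z
    return price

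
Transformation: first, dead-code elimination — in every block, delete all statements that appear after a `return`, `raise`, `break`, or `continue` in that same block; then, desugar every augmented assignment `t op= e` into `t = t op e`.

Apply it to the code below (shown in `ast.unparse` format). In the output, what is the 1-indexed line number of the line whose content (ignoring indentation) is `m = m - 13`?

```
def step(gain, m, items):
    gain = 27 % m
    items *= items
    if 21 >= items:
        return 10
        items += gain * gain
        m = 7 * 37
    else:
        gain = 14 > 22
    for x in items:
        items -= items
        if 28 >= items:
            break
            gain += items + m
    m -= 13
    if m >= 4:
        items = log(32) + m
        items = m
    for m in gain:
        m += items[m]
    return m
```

Transformed code:
def step(gain, m, items):
    gain = 27 % m
    items = items * items
    if 21 >= items:
        return 10
    else:
        gain = 14 > 22
    for x in items:
        items = items - items
        if 28 >= items:
            break
    m = m - 13
    if m >= 4:
        items = log(32) + m
        items = m
    for m in gain:
        m = m + items[m]
    return m

12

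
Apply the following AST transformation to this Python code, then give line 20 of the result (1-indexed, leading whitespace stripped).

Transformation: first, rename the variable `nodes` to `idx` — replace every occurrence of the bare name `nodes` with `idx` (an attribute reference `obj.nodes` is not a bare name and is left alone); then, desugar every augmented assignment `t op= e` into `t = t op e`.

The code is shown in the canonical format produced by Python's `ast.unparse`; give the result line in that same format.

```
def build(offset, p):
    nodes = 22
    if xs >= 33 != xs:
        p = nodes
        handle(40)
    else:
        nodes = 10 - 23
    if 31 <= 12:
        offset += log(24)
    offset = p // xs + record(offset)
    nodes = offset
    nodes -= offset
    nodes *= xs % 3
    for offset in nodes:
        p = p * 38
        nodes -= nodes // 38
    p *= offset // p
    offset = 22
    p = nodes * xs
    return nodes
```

return idx

Transformed code:
def build(offset, p):
    idx = 22
    if xs >= 33 != xs:
        p = idx
        handle(40)
    else:
        idx = 10 - 23
    if 31 <= 12:
        offset = offset + log(24)
    offset = p // xs + record(offset)
    idx = offset
    idx = idx - offset
    idx = idx * (xs % 3)
    for offset in idx:
        p = p * 38
        idx = idx - idx // 38
    p = p * (offset // p)
    offset = 22
    p = idx * xs
    return idx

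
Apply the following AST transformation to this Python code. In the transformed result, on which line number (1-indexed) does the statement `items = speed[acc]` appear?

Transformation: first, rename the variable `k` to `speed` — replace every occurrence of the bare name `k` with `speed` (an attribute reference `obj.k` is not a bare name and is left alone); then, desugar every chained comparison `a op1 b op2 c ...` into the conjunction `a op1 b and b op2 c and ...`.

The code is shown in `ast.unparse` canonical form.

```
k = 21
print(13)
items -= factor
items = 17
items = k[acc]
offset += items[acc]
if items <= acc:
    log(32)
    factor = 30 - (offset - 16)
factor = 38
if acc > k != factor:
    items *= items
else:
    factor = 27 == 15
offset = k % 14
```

5

Transformed code:
speed = 21
print(13)
items -= factor
items = 17
items = speed[acc]
offset += items[acc]
if items <= acc:
    log(32)
    factor = 30 - (offset - 16)
factor = 38
if acc > speed and speed != factor:
    items *= items
else:
    factor = 27 == 15
offset = speed % 14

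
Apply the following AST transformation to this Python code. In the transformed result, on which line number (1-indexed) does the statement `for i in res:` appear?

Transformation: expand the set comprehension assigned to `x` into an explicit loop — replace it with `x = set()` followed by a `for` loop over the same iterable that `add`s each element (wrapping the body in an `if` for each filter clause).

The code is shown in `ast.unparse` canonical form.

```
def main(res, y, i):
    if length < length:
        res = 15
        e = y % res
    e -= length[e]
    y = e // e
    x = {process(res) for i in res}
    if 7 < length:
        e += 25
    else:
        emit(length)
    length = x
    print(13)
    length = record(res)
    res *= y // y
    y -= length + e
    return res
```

Transformed code:
def main(res, y, i):
    if length < length:
        res = 15
        e = y % res
    e -= length[e]
    y = e // e
    x = set()
    for i in res:
        x.add(process(res))
    if 7 < length:
        e += 25
    else:
        emit(length)
    length = x
    print(13)
    length = record(res)
    res *= y // y
    y -= length + e
    return res

8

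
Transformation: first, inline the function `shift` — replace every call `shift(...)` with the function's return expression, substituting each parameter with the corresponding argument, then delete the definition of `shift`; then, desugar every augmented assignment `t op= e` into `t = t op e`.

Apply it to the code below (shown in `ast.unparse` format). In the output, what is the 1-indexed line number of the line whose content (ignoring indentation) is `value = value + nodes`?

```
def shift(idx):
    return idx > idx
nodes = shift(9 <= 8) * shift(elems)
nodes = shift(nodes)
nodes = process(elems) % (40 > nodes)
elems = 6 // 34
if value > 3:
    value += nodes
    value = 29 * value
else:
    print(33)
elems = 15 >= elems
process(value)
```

6

Transformed code:
nodes = ((9 <= 8) > (9 <= 8)) * (elems > elems)
nodes = nodes > nodes
nodes = process(elems) % (40 > nodes)
elems = 6 // 34
if value > 3:
    value = value + nodes
    value = 29 * value
else:
    print(33)
elems = 15 >= elems
process(value)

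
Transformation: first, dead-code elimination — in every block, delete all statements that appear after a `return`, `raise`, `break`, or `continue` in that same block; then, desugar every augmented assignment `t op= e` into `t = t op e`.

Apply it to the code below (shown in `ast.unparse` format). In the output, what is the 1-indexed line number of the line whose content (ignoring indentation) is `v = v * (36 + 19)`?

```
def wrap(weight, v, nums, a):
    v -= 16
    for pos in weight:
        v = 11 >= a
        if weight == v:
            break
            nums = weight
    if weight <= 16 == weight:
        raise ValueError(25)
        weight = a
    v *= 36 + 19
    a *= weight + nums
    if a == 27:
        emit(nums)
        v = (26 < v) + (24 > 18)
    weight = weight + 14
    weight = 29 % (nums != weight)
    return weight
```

9

Transformed code:
def wrap(weight, v, nums, a):
    v = v - 16
    for pos in weight:
        v = 11 >= a
        if weight == v:
            break
    if weight <= 16 == weight:
        raise ValueError(25)
    v = v * (36 + 19)
    a = a * (weight + nums)
    if a == 27:
        emit(nums)
        v = (26 < v) + (24 > 18)
    weight = weight + 14
    weight = 29 % (nums != weight)
    return weight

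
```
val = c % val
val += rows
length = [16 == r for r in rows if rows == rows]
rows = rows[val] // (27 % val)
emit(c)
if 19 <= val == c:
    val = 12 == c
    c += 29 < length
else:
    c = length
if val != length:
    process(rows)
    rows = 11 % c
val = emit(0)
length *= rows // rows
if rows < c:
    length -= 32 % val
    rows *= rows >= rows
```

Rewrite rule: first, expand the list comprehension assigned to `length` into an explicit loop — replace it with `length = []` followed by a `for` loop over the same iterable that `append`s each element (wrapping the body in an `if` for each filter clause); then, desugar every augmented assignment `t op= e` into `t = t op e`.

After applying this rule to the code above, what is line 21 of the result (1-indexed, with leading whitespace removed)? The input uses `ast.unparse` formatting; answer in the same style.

Transformed code:
val = c % val
val = val + rows
length = []
for r in rows:
    if rows == rows:
        length.append(16 == r)
rows = rows[val] // (27 % val)
emit(c)
if 19 <= val == c:
    val = 12 == c
    c = c + (29 < length)
else:
    c = length
if val != length:
    process(rows)
    rows = 11 % c
val = emit(0)
length = length * (rows // rows)
if rows < c:
    length = length - 32 % val
    rows = rows * (rows >= rows)

rows = rows * (rows >= rows)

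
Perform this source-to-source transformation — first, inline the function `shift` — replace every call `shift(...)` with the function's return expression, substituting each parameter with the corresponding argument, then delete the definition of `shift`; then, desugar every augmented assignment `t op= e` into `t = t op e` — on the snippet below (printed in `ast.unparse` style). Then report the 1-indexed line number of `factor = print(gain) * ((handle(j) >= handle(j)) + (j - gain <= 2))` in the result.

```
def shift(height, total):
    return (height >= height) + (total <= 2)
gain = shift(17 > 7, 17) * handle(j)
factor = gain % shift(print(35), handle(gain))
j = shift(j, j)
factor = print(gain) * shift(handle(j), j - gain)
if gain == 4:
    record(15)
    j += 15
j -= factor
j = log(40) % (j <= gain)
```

4

Transformed code:
gain = (((17 > 7) >= (17 > 7)) + (17 <= 2)) * handle(j)
factor = gain % ((print(35) >= print(35)) + (handle(gain) <= 2))
j = (j >= j) + (j <= 2)
factor = print(gain) * ((handle(j) >= handle(j)) + (j - gain <= 2))
if gain == 4:
    record(15)
    j = j + 15
j = j - factor
j = log(40) % (j <= gain)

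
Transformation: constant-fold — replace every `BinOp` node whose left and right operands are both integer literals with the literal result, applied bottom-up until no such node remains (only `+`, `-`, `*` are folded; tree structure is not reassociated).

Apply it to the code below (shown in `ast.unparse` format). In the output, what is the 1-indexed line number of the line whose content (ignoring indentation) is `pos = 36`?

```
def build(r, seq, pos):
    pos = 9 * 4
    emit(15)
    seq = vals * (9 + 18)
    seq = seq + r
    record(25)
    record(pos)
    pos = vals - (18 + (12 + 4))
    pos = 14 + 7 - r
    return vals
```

2

Transformed code:
def build(r, seq, pos):
    pos = 36
    emit(15)
    seq = vals * 27
    seq = seq + r
    record(25)
    record(pos)
    pos = vals - 34
    pos = 21 - r
    return vals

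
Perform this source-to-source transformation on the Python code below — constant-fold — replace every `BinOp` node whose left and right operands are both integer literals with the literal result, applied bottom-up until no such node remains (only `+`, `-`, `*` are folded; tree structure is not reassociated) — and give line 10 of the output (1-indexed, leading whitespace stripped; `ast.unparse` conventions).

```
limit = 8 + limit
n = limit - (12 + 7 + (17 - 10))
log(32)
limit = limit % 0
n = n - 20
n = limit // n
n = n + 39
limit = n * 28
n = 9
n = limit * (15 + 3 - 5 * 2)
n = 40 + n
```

n = limit * 8

Transformed code:
limit = 8 + limit
n = limit - 26
log(32)
limit = limit % 0
n = n - 20
n = limit // n
n = n + 39
limit = n * 28
n = 9
n = limit * 8
n = 40 + n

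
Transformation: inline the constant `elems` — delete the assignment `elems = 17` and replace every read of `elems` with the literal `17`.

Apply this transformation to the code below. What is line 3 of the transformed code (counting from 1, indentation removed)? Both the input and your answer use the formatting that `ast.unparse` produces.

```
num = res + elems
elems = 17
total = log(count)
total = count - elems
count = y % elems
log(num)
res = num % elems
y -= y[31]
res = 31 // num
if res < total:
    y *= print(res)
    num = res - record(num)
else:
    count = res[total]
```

total = count - 17

Transformed code:
num = res + 17
total = log(count)
total = count - 17
count = y % 17
log(num)
res = num % 17
y -= y[31]
res = 31 // num
if res < total:
    y *= print(res)
    num = res - record(num)
else:
    count = res[total]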